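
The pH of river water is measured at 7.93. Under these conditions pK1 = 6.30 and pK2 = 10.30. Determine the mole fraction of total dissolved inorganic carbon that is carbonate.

α₂ = 0.00415

α₂ = 1 / (1 + [H⁺]/K2 + [H⁺]²/(K1K2)) = 1 / (1 + 10^+2.37 + 10^+0.74)
   = 1 / (1 + 234.42 + 5.4954) = 1/240.92 = 0.004151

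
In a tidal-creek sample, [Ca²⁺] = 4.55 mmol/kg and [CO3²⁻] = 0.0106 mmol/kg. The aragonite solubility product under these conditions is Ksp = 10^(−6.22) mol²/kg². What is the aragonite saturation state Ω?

Ω = 0.0800

Ksp = 10^(−6.22) = 6.026×10^-7
Ω = [Ca²⁺][CO3²⁻]/Ksp = (4.55×10^-3)(0.0106×10^-3) / 6.026×10^-7 = 0.0800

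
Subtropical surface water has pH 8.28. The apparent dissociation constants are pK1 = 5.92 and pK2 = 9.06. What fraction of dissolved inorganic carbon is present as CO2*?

α₀ = 0.00373

α₀ = 1 / (1 + K1/[H⁺] + K1K2/[H⁺]²) = 1 / (1 + 10^+2.36 + 10^+1.58)
   = 1 / (1 + 229.09 + 38.019) = 1/268.11 = 0.003730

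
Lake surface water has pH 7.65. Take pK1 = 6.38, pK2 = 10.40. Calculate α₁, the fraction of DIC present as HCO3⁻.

α₁ = 0.947

α₁ = 1 / (1 + [H⁺]/K1 + K2/[H⁺]) = 1 / (1 + 10^-1.27 + 10^-2.75)
   = 1 / (1 + 0.053703 + 0.0017783) = 1/1.0555 = 0.9474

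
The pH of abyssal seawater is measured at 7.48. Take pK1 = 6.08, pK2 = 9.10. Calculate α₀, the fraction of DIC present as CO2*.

α₀ = 1 / (1 + K1/[H⁺] + K1K2/[H⁺]²) = 1 / (1 + 10^+1.40 + 10^-0.22)
   = 1 / (1 + 25.119 + 0.60256) = 1/26.721 = 0.03742

α₀ = 0.0374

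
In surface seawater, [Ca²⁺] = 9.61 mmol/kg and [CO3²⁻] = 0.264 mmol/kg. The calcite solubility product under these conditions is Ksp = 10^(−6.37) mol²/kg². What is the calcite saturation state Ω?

Ksp = 10^(−6.37) = 4.266×10^-7
Ω = [Ca²⁺][CO3²⁻]/Ksp = (9.61×10^-3)(0.264×10^-3) / 4.266×10^-7 = 5.95

Ω = 5.95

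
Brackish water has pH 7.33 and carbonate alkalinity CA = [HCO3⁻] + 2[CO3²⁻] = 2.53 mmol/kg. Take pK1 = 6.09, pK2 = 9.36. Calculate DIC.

CA = [HCO3⁻] + 2[CO3²⁻] = (α₁ + 2α₂)·DIC
At pH 7.33: [H⁺]/K1 = 10^-1.24 = 0.057544, K2/[H⁺] = 10^-2.03 = 0.0093325
α₁ = 1/(1 + 0.057544 + 0.0093325) = 1/1.0669 = 0.9373; α₂ = α₁·K2/[H⁺] = 0.008748
α₁ + 2α₂ = 0.9548
DIC = CA / (α₁ + 2α₂) = 2.53 / 0.9548 = 2.65 mmol/kg

DIC = 2.65 mmol/kg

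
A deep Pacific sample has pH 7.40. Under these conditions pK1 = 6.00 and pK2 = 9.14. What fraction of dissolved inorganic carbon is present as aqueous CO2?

α₀ = 0.0376

α₀ = 1 / (1 + K1/[H⁺] + K1K2/[H⁺]²) = 1 / (1 + 10^+1.40 + 10^-0.34)
   = 1 / (1 + 25.119 + 0.45709) = 1/26.576 = 0.03763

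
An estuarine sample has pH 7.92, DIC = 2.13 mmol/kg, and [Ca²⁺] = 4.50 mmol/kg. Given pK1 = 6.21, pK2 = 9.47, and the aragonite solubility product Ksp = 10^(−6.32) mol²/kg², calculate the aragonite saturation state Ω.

Ω = 0.539

α₂ = 1 / (1 + [H⁺]/K2 + [H⁺]²/(K1K2)) = 1 / (1 + 10^+1.55 + 10^-0.16)
   = 1 / (1 + 35.481 + 0.69183) = 1/37.173 = 0.02690
[CO3²⁻] = α₂ × DIC = 0.02690 × 2.13 = 0.05730 mmol/kg
Ksp = 10^(−6.32) = 4.786×10^-7
Ω = [Ca²⁺][CO3²⁻]/Ksp = (4.50×10^-3)(5.730×10^-5) / 4.786×10^-7 = 0.539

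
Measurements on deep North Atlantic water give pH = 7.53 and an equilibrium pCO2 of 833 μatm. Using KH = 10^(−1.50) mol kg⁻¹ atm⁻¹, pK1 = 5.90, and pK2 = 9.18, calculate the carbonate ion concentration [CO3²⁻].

[CO2*] = KH · pCO2 = 10^(−1.50) × 833×10^-6 = 2.634×10^-5 mol/kg
α₀ = 1/(1 + K1/[H⁺] + K1K2/[H⁺]²) = 1/(1 + 10^+1.63 + 10^-0.02) = 0.02242
DIC = [CO2*]/α₀ = 2.634×10^-5 / 0.02242 = 1.175 mmol/kg
[CO3²⁻] = α₂·DIC; α₂ = 0.02141, so [CO3²⁻] = 0.02141 × 1.175 = 0.0252 mmol/kg

[CO3²⁻] = 0.0252 mmol/kg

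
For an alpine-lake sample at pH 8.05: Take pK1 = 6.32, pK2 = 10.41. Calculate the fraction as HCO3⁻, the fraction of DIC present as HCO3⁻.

α₁ = 0.978

α₁ = 1 / (1 + [H⁺]/K1 + K2/[H⁺]) = 1 / (1 + 10^-1.73 + 10^-2.36)
   = 1 / (1 + 0.018621 + 0.0043652) = 1/1.0230 = 0.9775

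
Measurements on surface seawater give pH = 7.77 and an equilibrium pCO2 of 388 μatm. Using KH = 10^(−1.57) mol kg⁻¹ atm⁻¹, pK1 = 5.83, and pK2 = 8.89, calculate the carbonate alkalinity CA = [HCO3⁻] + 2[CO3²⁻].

CA = 1.05 mmol/kg

[CO2*] = KH · pCO2 = 10^(−1.57) × 388×10^-6 = 1.044×10^-5 mol/kg
α₀ = 1/(1 + K1/[H⁺] + K1K2/[H⁺]²) = 1/(1 + 10^+1.94 + 10^+0.82) = 0.01056
DIC = [CO2*]/α₀ = 1.044×10^-5 / 0.01056 = 0.9890 mmol/kg
CA = (α₁ + 2α₂)·DIC = (0.9197 + 2×0.06976) × 0.9890 = 1.05 mmol/kg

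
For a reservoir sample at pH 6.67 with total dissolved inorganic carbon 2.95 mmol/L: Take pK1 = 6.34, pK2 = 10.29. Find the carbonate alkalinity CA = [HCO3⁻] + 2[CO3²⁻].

CA = [HCO3⁻] + 2[CO3²⁻] = (α₁ + 2α₂)·DIC
At pH 6.67: [H⁺]/K1 = 10^-0.33 = 0.46774, K2/[H⁺] = 10^-3.62 = 0.00023988
α₁ = 1/(1 + 0.46774 + 0.00023988) = 1/1.4680 = 0.6812; α₂ = α₁·K2/[H⁺] = 0.0001634
α₁ + 2α₂ = 0.6815
CA = 0.6815 × 2.95 = 2.01 mmol/L

CA = 2.01 mmol/L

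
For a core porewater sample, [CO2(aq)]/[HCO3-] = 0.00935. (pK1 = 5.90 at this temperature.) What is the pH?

From K1 = [H⁺][HCO3-]/[CO2(aq)]:  pH = pK1 − log₁₀([CO2(aq)]/[HCO3-])
log₁₀(0.00935) = -2.029
pH = 5.90 − (-2.029) = 7.93

pH = 7.93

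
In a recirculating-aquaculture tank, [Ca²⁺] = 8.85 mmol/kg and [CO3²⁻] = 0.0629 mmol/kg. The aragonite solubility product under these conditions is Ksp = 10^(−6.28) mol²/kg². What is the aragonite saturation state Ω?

Ω = 1.06

Ksp = 10^(−6.28) = 5.248×10^-7
Ω = [Ca²⁺][CO3²⁻]/Ksp = (8.85×10^-3)(0.0629×10^-3) / 5.248×10^-7 = 1.06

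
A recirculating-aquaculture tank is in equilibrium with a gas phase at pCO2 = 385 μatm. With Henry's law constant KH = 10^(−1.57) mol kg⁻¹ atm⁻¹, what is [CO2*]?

[CO2*] = 10.4 μmol/kg

KH = 10^(−1.57) = 2.692×10^-2 mol kg⁻¹ atm⁻¹
[CO2*] = KH · pCO2 = 2.692×10^-2 × 385×10^-6 atm = 1.04×10^-5 mol/kg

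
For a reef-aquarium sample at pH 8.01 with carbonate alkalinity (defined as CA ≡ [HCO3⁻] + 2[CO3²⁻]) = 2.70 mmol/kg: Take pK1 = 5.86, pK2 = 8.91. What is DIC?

CA = [HCO3⁻] + 2[CO3²⁻] = (α₁ + 2α₂)·DIC
At pH 8.01: [H⁺]/K1 = 10^-2.15 = 0.0070795, K2/[H⁺] = 10^-0.90 = 0.12589
α₁ = 1/(1 + 0.0070795 + 0.12589) = 1/1.1330 = 0.8826; α₂ = α₁·K2/[H⁺] = 0.1111
α₁ + 2α₂ = 1.1049
DIC = CA / (α₁ + 2α₂) = 2.70 / 1.1049 = 2.44 mmol/kg

DIC = 2.44 mmol/kg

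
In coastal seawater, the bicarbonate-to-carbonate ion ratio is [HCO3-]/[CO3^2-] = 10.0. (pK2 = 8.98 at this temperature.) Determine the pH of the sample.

pH = 7.98

From K2 = [H⁺][CO3^2-]/[HCO3-]:  pH = pK2 − log₁₀([HCO3-]/[CO3^2-])
log₁₀(10.0) = +1.000
pH = 8.98 − (+1.000) = 7.98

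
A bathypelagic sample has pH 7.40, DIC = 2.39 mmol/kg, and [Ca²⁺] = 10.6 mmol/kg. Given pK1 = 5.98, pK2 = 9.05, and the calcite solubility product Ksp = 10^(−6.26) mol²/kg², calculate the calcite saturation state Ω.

α₂ = 1 / (1 + [H⁺]/K2 + [H⁺]²/(K1K2)) = 1 / (1 + 10^+1.65 + 10^+0.23)
   = 1 / (1 + 44.668 + 1.6982) = 1/47.367 = 0.02111
[CO3²⁻] = α₂ × DIC = 0.02111 × 2.39 = 0.05046 mmol/kg
Ksp = 10^(−6.26) = 5.495×10^-7
Ω = [Ca²⁺][CO3²⁻]/Ksp = (10.6×10^-3)(5.046×10^-5) / 5.495×10^-7 = 0.973

Ω = 0.973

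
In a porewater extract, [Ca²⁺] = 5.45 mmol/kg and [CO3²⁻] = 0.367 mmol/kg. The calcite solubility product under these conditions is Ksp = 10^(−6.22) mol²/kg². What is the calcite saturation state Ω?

Ksp = 10^(−6.22) = 6.026×10^-7
Ω = [Ca²⁺][CO3²⁻]/Ksp = (5.45×10^-3)(0.367×10^-3) / 6.026×10^-7 = 3.32

Ω = 3.32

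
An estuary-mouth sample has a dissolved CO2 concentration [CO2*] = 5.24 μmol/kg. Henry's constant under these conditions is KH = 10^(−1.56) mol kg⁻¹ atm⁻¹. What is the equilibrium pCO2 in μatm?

KH = 10^(−1.56) = 2.754×10^-2 mol kg⁻¹ atm⁻¹
pCO2 = [CO2*]/KH = 5.24×10^-6 / 2.754×10^-2 = 1.90×10^-4 atm = 190 μatm

pCO2 = 190 μatm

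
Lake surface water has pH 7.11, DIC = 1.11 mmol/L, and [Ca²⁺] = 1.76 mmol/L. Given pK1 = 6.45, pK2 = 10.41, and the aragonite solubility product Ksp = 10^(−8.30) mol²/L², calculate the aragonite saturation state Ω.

Ω = 0.160

α₂ = 1 / (1 + [H⁺]/K2 + [H⁺]²/(K1K2)) = 1 / (1 + 10^+3.30 + 10^+2.64)
   = 1 / (1 + 1995.3 + 436.52) = 1/2432.8 = 0.0004111
[CO3²⁻] = α₂ × DIC = 0.0004111 × 1.11 = 0.0004563 mmol/L = 0.4563 μmol/L
Ksp = 10^(−8.30) = 5.012×10^-9
Ω = [Ca²⁺][CO3²⁻]/Ksp = (1.76×10^-3)(4.563×10^-7) / 5.012×10^-9 = 0.160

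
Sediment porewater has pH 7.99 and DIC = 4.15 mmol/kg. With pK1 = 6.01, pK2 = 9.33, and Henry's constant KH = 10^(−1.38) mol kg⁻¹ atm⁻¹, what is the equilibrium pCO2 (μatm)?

pCO2 = 987 μatm

α₀ = 1 / (1 + K1/[H⁺] + K1K2/[H⁺]²) = 1 / (1 + 10^+1.98 + 10^+0.64)
   = 1 / (1 + 95.499 + 4.3652) = 1/100.86 = 0.009914
[CO2*] = α₀ × DIC = 0.009914 × 4.15 = 0.04114 mmol/kg
pCO2 = [CO2*]/KH = 4.114×10^-5 / 4.169×10^-2 = 987 μatm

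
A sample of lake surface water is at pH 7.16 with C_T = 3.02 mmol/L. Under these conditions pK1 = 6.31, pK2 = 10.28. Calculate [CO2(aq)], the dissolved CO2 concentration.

[CO2*] = 0.374 mmol/L

α₀ = 1 / (1 + K1/[H⁺] + K1K2/[H⁺]²) = 1 / (1 + 10^+0.85 + 10^-2.27)
   = 1 / (1 + 7.0795 + 0.0053703) = 1/8.0848 = 0.1237
[CO2*] = α₀ × DIC = 0.1237 × 3.02 = 0.374 mmol/L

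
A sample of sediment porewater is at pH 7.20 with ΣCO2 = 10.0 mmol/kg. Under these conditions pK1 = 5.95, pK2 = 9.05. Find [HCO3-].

[HCO3⁻] = 9.34 mmol/kg

α₁ = 1 / (1 + [H⁺]/K1 + K2/[H⁺]) = 1 / (1 + 10^-1.25 + 10^-1.85)
   = 1 / (1 + 0.056234 + 0.014125) = 1/1.0704 = 0.9343
[HCO3⁻] = α₁ × DIC = 0.9343 × 10.0 = 9.34 mmol/kg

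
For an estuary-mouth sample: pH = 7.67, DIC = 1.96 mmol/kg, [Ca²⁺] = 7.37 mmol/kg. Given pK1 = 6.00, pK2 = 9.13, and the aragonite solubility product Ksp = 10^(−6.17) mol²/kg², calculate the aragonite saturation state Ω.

α₂ = 1 / (1 + [H⁺]/K2 + [H⁺]²/(K1K2)) = 1 / (1 + 10^+1.46 + 10^-0.21)
   = 1 / (1 + 28.840 + 0.61660) = 1/30.457 = 0.03283
[CO3²⁻] = α₂ × DIC = 0.03283 × 1.96 = 0.06435 mmol/kg
Ksp = 10^(−6.17) = 6.761×10^-7
Ω = [Ca²⁺][CO3²⁻]/Ksp = (7.37×10^-3)(6.435×10^-5) / 6.761×10^-7 = 0.702

Ω = 0.702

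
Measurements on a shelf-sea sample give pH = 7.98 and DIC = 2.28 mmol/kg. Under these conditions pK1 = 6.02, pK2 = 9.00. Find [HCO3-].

[HCO3⁻] = 2.06 mmol/kg

α₁ = 1 / (1 + [H⁺]/K1 + K2/[H⁺]) = 1 / (1 + 10^-1.96 + 10^-1.02)
   = 1 / (1 + 0.010965 + 0.095499) = 1/1.1065 = 0.9038
[HCO3⁻] = α₁ × DIC = 0.9038 × 2.28 = 2.06 mmol/kg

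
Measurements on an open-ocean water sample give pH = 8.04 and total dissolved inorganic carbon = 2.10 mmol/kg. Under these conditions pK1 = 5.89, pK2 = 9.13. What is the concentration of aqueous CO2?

[CO2*] = 13.7 μmol/kg

α₀ = 1 / (1 + K1/[H⁺] + K1K2/[H⁺]²) = 1 / (1 + 10^+2.15 + 10^+1.06)
   = 1 / (1 + 141.25 + 11.482) = 1/153.74 = 0.006505
[CO2*] = α₀ × DIC = 0.006505 × 2.10 = 0.0137 mmol/kg = 13.7 μmol/kg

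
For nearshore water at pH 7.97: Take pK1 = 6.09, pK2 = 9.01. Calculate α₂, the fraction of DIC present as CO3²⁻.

α₂ = 0.0826

α₂ = 1 / (1 + [H⁺]/K2 + [H⁺]²/(K1K2)) = 1 / (1 + 10^+1.04 + 10^-0.84)
   = 1 / (1 + 10.965 + 0.14454) = 1/12.109 = 0.08258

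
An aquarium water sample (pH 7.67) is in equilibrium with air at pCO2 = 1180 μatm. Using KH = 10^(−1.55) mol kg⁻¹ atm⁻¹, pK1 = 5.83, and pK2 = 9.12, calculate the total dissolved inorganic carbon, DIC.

DIC = 2.42 mmol/kg

[CO2*] = KH · pCO2 = 10^(−1.55) × 1180×10^-6 = 3.326×10^-5 mol/kg
α₀ = 1/(1 + K1/[H⁺] + K1K2/[H⁺]²) = 1/(1 + 10^+1.84 + 10^+0.39) = 0.01377
DIC = [CO2*]/α₀ = 3.326×10^-5 / 0.01377 = 2.42 mmol/kg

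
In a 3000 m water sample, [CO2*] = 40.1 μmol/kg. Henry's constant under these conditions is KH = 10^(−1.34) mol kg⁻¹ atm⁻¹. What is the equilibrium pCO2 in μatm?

KH = 10^(−1.34) = 4.571×10^-2 mol kg⁻¹ atm⁻¹
pCO2 = [CO2*]/KH = 40.1×10^-6 / 4.571×10^-2 = 8.77×10^-4 atm = 877 μatm

pCO2 = 877 μatm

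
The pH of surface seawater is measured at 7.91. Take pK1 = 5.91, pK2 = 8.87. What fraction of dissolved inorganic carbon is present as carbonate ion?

α₂ = 1 / (1 + [H⁺]/K2 + [H⁺]²/(K1K2)) = 1 / (1 + 10^+0.96 + 10^-1.04)
   = 1 / (1 + 9.1201 + 0.091201) = 1/10.211 = 0.09793

α₂ = 0.0979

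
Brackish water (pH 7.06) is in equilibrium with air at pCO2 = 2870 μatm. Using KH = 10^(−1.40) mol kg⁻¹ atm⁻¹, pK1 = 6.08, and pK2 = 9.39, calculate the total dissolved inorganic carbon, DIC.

[CO2*] = KH · pCO2 = 10^(−1.40) × 2870×10^-6 = 1.143×10^-4 mol/kg
α₀ = 1/(1 + K1/[H⁺] + K1K2/[H⁺]²) = 1/(1 + 10^+0.98 + 10^-1.35) = 0.09439
DIC = [CO2*]/α₀ = 1.143×10^-4 / 0.09439 = 1.21 mmol/kg

DIC = 1.21 mmol/kg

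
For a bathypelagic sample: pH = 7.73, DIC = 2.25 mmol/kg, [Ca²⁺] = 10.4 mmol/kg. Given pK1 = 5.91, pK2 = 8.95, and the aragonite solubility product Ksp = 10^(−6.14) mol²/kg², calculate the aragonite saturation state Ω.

α₂ = 1 / (1 + [H⁺]/K2 + [H⁺]²/(K1K2)) = 1 / (1 + 10^+1.22 + 10^-0.60)
   = 1 / (1 + 16.596 + 0.25119) = 1/17.847 = 0.05603
[CO3²⁻] = α₂ × DIC = 0.05603 × 2.25 = 0.1261 mmol/kg
Ksp = 10^(−6.14) = 7.244×10^-7
Ω = [Ca²⁺][CO3²⁻]/Ksp = (10.4×10^-3)(1.261×10^-4) / 7.244×10^-7 = 1.81

Ω = 1.81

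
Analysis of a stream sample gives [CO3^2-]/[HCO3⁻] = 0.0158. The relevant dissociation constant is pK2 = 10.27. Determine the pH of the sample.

pH = 8.47

From K2 = [H⁺][CO3^2-]/[HCO3⁻]:  pH = pK2 + log₁₀([CO3^2-]/[HCO3⁻])
log₁₀(0.0158) = -1.801
pH = 10.27 + (-1.801) = 8.47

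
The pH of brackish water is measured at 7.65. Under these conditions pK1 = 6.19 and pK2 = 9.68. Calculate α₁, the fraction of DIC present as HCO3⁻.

α₁ = 0.958

α₁ = 1 / (1 + [H⁺]/K1 + K2/[H⁺]) = 1 / (1 + 10^-1.46 + 10^-2.03)
   = 1 / (1 + 0.034674 + 0.0093325) = 1/1.0440 = 0.9578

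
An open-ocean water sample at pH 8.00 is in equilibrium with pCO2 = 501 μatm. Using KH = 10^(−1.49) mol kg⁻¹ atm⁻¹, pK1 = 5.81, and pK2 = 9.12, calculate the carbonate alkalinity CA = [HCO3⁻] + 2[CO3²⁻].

[CO2*] = KH · pCO2 = 10^(−1.49) × 501×10^-6 = 1.621×10^-5 mol/kg
α₀ = 1/(1 + K1/[H⁺] + K1K2/[H⁺]²) = 1/(1 + 10^+2.19 + 10^+1.07) = 0.005965
DIC = [CO2*]/α₀ = 1.621×10^-5 / 0.005965 = 2.718 mmol/kg
CA = (α₁ + 2α₂)·DIC = (0.9239 + 2×0.07009) × 2.718 = 2.89 mmol/kg

CA = 2.89 mmol/kg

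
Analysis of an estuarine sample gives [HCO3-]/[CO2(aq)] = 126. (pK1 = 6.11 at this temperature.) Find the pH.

From K1 = [H⁺][HCO3-]/[CO2(aq)]:  pH = pK1 + log₁₀([HCO3-]/[CO2(aq)])
log₁₀(126) = +2.100
pH = 6.11 + (+2.100) = 8.21

pH = 8.21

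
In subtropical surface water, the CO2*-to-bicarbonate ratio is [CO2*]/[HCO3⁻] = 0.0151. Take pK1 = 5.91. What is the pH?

From K1 = [H⁺][HCO3⁻]/[CO2*]:  pH = pK1 − log₁₀([CO2*]/[HCO3⁻])
log₁₀(0.0151) = -1.821
pH = 5.91 − (-1.821) = 7.73

pH = 7.73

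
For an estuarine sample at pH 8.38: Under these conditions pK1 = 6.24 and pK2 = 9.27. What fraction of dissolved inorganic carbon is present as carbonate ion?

α₂ = 1 / (1 + [H⁺]/K2 + [H⁺]²/(K1K2)) = 1 / (1 + 10^+0.89 + 10^-1.25)
   = 1 / (1 + 7.7625 + 0.056234) = 1/8.8187 = 0.1134

α₂ = 0.113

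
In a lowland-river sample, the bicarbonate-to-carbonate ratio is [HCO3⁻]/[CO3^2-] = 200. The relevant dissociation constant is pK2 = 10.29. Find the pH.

From K2 = [H⁺][CO3^2-]/[HCO3⁻]:  pH = pK2 − log₁₀([HCO3⁻]/[CO3^2-])
log₁₀(200) = +2.301
pH = 10.29 − (+2.301) = 7.99

pH = 7.99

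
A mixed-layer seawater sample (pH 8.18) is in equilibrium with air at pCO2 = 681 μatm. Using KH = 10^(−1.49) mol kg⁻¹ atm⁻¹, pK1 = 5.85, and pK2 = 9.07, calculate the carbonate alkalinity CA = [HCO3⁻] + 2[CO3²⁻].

CA = 5.93 mmol/kg

[CO2*] = KH · pCO2 = 10^(−1.49) × 681×10^-6 = 2.204×10^-5 mol/kg
α₀ = 1/(1 + K1/[H⁺] + K1K2/[H⁺]²) = 1/(1 + 10^+2.33 + 10^+1.44) = 0.004126
DIC = [CO2*]/α₀ = 2.204×10^-5 / 0.004126 = 5.340 mmol/kg
CA = (α₁ + 2α₂)·DIC = (0.8822 + 2×0.1137) × 5.340 = 5.93 mmol/kg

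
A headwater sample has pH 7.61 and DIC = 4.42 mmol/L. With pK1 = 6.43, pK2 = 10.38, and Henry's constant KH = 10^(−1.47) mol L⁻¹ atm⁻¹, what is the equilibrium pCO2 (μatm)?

pCO2 = 8070 μatm

α₀ = 1 / (1 + K1/[H⁺] + K1K2/[H⁺]²) = 1 / (1 + 10^+1.18 + 10^-1.59)
   = 1 / (1 + 15.136 + 0.025704) = 1/16.161 = 0.06188
[CO2*] = α₀ × DIC = 0.06188 × 4.42 = 0.2735 mmol/L
pCO2 = [CO2*]/KH = 2.735×10^-4 / 3.388×10^-2 = 8070 μatm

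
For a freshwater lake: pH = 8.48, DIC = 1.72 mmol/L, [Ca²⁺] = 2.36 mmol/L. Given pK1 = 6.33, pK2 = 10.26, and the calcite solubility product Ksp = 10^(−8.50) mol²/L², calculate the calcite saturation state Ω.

Ω = 20.8

α₂ = 1 / (1 + [H⁺]/K2 + [H⁺]²/(K1K2)) = 1 / (1 + 10^+1.78 + 10^-0.37)
   = 1 / (1 + 60.256 + 0.42658) = 1/61.683 = 0.01621
[CO3²⁻] = α₂ × DIC = 0.01621 × 1.72 = 0.02788 mmol/L
Ksp = 10^(−8.50) = 3.162×10^-9
Ω = [Ca²⁺][CO3²⁻]/Ksp = (2.36×10^-3)(2.788×10^-5) / 3.162×10^-9 = 20.8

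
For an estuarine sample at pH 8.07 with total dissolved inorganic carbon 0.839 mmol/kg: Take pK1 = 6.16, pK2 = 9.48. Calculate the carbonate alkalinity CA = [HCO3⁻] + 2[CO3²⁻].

CA = [HCO3⁻] + 2[CO3²⁻] = (α₁ + 2α₂)·DIC
At pH 8.07: [H⁺]/K1 = 10^-1.91 = 0.012303, K2/[H⁺] = 10^-1.41 = 0.038905
α₁ = 1/(1 + 0.012303 + 0.038905) = 1/1.0512 = 0.9513; α₂ = α₁·K2/[H⁺] = 0.03701
α₁ + 2α₂ = 1.0253
CA = 1.0253 × 0.839 = 0.860 mmol/kg

CA = 0.860 mmol/kg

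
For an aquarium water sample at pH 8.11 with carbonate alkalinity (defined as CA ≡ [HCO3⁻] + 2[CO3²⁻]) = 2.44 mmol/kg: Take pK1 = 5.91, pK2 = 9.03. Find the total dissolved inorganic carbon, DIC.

DIC = 2.22 mmol/kg

CA = [HCO3⁻] + 2[CO3²⁻] = (α₁ + 2α₂)·DIC
At pH 8.11: [H⁺]/K1 = 10^-2.20 = 0.0063096, K2/[H⁺] = 10^-0.92 = 0.12023
α₁ = 1/(1 + 0.0063096 + 0.12023) = 1/1.1265 = 0.8877; α₂ = α₁·K2/[H⁺] = 0.1067
α₁ + 2α₂ = 1.1011
DIC = CA / (α₁ + 2α₂) = 2.44 / 1.1011 = 2.22 mmol/kg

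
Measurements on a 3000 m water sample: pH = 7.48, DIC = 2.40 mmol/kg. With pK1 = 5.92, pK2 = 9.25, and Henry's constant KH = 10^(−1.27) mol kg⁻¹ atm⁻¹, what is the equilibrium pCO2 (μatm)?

α₀ = 1 / (1 + K1/[H⁺] + K1K2/[H⁺]²) = 1 / (1 + 10^+1.56 + 10^-0.21)
   = 1 / (1 + 36.308 + 0.61660) = 1/37.924 = 0.02637
[CO2*] = α₀ × DIC = 0.02637 × 2.40 = 0.06328 mmol/kg
pCO2 = [CO2*]/KH = 6.328×10^-5 / 5.370×10^-2 = 1180 μatm

pCO2 = 1180 μatm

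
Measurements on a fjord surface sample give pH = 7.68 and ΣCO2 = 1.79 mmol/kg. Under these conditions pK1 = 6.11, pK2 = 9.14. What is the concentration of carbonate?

[CO3²⁻] = 0.0585 mmol/kg

α₂ = 1 / (1 + [H⁺]/K2 + [H⁺]²/(K1K2)) = 1 / (1 + 10^+1.46 + 10^-0.11)
   = 1 / (1 + 28.840 + 0.77625) = 1/30.617 = 0.03266
[CO3²⁻] = α₂ × DIC = 0.03266 × 1.79 = 0.0585 mmol/kg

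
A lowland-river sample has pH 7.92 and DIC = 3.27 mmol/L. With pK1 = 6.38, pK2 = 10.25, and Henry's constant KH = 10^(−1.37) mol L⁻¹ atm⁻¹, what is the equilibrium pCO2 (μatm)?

α₀ = 1 / (1 + K1/[H⁺] + K1K2/[H⁺]²) = 1 / (1 + 10^+1.54 + 10^-0.79)
   = 1 / (1 + 34.674 + 0.16218) = 1/35.836 = 0.02791
[CO2*] = α₀ × DIC = 0.02791 × 3.27 = 0.09125 mmol/L
pCO2 = [CO2*]/KH = 9.125×10^-5 / 4.266×10^-2 = 2140 μatm

pCO2 = 2140 μatm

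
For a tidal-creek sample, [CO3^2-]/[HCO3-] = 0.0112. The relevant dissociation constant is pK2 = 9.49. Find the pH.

From K2 = [H⁺][CO3^2-]/[HCO3-]:  pH = pK2 + log₁₀([CO3^2-]/[HCO3-])
log₁₀(0.0112) = -1.951
pH = 9.49 + (-1.951) = 7.54

pH = 7.54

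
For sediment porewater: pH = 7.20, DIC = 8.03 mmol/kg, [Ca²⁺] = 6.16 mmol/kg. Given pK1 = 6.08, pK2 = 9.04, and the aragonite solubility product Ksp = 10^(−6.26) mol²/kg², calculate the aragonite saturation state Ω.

α₂ = 1 / (1 + [H⁺]/K2 + [H⁺]²/(K1K2)) = 1 / (1 + 10^+1.84 + 10^+0.72)
   = 1 / (1 + 69.183 + 5.2481) = 1/75.431 = 0.01326
[CO3²⁻] = α₂ × DIC = 0.01326 × 8.03 = 0.1065 mmol/kg
Ksp = 10^(−6.26) = 5.495×10^-7
Ω = [Ca²⁺][CO3²⁻]/Ksp = (6.16×10^-3)(1.065×10^-4) / 5.495×10^-7 = 1.19

Ω = 1.19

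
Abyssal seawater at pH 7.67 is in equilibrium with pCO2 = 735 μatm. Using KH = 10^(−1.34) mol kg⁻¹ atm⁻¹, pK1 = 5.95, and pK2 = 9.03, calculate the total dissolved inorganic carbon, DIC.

DIC = 1.87 mmol/kg

[CO2*] = KH · pCO2 = 10^(−1.34) × 735×10^-6 = 3.360×10^-5 mol/kg
α₀ = 1/(1 + K1/[H⁺] + K1K2/[H⁺]²) = 1/(1 + 10^+1.72 + 10^+0.36) = 0.01793
DIC = [CO2*]/α₀ = 3.360×10^-5 / 0.01793 = 1.87 mmol/kg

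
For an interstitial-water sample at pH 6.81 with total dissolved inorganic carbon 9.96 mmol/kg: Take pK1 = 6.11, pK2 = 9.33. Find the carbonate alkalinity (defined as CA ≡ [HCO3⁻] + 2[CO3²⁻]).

CA = 8.33 mmol/kg

CA = [HCO3⁻] + 2[CO3²⁻] = (α₁ + 2α₂)·DIC
At pH 6.81: [H⁺]/K1 = 10^-0.70 = 0.19953, K2/[H⁺] = 10^-2.52 = 0.0030200
α₁ = 1/(1 + 0.19953 + 0.0030200) = 1/1.2025 = 0.8316; α₂ = α₁·K2/[H⁺] = 0.002511
α₁ + 2α₂ = 0.8366
CA = 0.8366 × 9.96 = 8.33 mmol/kg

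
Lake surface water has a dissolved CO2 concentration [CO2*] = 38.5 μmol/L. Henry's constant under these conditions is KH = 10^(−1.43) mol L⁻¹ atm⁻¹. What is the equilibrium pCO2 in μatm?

KH = 10^(−1.43) = 3.715×10^-2 mol L⁻¹ atm⁻¹
pCO2 = [CO2*]/KH = 38.5×10^-6 / 3.715×10^-2 = 1.04×10^-3 atm = 1040 μatm

pCO2 = 1040 μatm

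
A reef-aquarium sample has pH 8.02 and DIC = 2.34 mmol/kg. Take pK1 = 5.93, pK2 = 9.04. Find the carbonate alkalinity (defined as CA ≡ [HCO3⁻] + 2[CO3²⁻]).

CA = [HCO3⁻] + 2[CO3²⁻] = (α₁ + 2α₂)·DIC
At pH 8.02: [H⁺]/K1 = 10^-2.09 = 0.0081283, K2/[H⁺] = 10^-1.02 = 0.095499
α₁ = 1/(1 + 0.0081283 + 0.095499) = 1/1.1036 = 0.9061; α₂ = α₁·K2/[H⁺] = 0.08653
α₁ + 2α₂ = 1.0792
CA = 1.0792 × 2.34 = 2.53 mmol/kg

CA = 2.53 mmol/kg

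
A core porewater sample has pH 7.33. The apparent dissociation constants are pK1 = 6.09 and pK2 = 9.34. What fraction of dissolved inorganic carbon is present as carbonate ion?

α₂ = 0.00916

α₂ = 1 / (1 + [H⁺]/K2 + [H⁺]²/(K1K2)) = 1 / (1 + 10^+2.01 + 10^+0.77)
   = 1 / (1 + 102.33 + 5.8884) = 1/109.22 = 0.009156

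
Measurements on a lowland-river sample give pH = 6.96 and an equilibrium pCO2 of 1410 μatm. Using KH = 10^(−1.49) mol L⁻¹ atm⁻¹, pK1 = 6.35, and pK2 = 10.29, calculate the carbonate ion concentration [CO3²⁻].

[CO3²⁻] = 0.0869 μmol/L

[CO2*] = KH · pCO2 = 10^(−1.49) × 1410×10^-6 = 4.563×10^-5 mol/L
α₀ = 1/(1 + K1/[H⁺] + K1K2/[H⁺]²) = 1/(1 + 10^+0.61 + 10^-2.72) = 0.1970
DIC = [CO2*]/α₀ = 4.563×10^-5 / 0.1970 = 0.2316 mmol/L
[CO3²⁻] = α₂·DIC; α₂ = 0.0003754, so [CO3²⁻] = 0.0003754 × 0.2316 = 8.69×10^-5 mmol/L = 0.0869 μmol/L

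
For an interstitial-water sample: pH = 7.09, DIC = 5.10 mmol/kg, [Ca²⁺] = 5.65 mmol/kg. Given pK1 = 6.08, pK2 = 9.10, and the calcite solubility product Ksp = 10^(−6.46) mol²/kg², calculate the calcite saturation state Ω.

Ω = 0.733

α₂ = 1 / (1 + [H⁺]/K2 + [H⁺]²/(K1K2)) = 1 / (1 + 10^+2.01 + 10^+1.00)
   = 1 / (1 + 102.33 + 10.000) = 1/113.33 = 0.008824
[CO3²⁻] = α₂ × DIC = 0.008824 × 5.10 = 0.04500 mmol/kg
Ksp = 10^(−6.46) = 3.467×10^-7
Ω = [Ca²⁺][CO3²⁻]/Ksp = (5.65×10^-3)(4.500×10^-5) / 3.467×10^-7 = 0.733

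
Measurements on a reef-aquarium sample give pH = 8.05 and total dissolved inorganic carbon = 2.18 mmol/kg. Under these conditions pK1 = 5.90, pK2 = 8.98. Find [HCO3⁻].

[HCO3⁻] = 1.94 mmol/kg

α₁ = 1 / (1 + [H⁺]/K1 + K2/[H⁺]) = 1 / (1 + 10^-2.15 + 10^-0.93)
   = 1 / (1 + 0.0070795 + 0.11749) = 1/1.1246 = 0.8892
[HCO3⁻] = α₁ × DIC = 0.8892 × 2.18 = 1.94 mmol/kg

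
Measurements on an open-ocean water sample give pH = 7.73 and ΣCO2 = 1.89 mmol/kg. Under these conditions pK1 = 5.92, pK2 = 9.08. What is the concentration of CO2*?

α₀ = 1 / (1 + K1/[H⁺] + K1K2/[H⁺]²) = 1 / (1 + 10^+1.81 + 10^+0.46)
   = 1 / (1 + 64.565 + 2.8840) = 1/68.449 = 0.01461
[CO2*] = α₀ × DIC = 0.01461 × 1.89 = 0.0276 mmol/kg

[CO2*] = 0.0276 mmol/kg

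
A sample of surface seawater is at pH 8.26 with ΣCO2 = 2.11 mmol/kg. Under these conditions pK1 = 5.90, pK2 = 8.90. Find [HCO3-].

[HCO3⁻] = 1.71 mmol/kg

α₁ = 1 / (1 + [H⁺]/K1 + K2/[H⁺]) = 1 / (1 + 10^-2.36 + 10^-0.64)
   = 1 / (1 + 0.0043652 + 0.22909) = 1/1.2335 = 0.8107
[HCO3⁻] = α₁ × DIC = 0.8107 × 2.11 = 1.71 mmol/kg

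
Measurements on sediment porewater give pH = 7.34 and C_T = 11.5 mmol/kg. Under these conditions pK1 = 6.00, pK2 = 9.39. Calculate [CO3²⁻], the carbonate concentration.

α₂ = 1 / (1 + [H⁺]/K2 + [H⁺]²/(K1K2)) = 1 / (1 + 10^+2.05 + 10^+0.71)
   = 1 / (1 + 112.20 + 5.1286) = 1/118.33 = 0.008451
[CO3²⁻] = α₂ × DIC = 0.008451 × 11.5 = 0.0972 mmol/kg

[CO3²⁻] = 0.0972 mmol/kg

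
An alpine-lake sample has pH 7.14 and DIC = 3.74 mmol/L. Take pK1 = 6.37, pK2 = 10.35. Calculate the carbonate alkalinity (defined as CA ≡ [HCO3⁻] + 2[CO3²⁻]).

CA = 3.20 mmol/L

CA = [HCO3⁻] + 2[CO3²⁻] = (α₁ + 2α₂)·DIC
At pH 7.14: [H⁺]/K1 = 10^-0.77 = 0.16982, K2/[H⁺] = 10^-3.21 = 0.00061660
α₁ = 1/(1 + 0.16982 + 0.00061660) = 1/1.1704 = 0.8544; α₂ = α₁·K2/[H⁺] = 0.0005268
α₁ + 2α₂ = 0.8554
CA = 0.8554 × 3.74 = 3.20 mmol/L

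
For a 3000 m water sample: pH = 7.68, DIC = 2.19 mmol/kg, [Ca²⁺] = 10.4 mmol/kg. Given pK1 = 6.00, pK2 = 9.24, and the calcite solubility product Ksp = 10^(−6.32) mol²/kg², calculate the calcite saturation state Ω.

α₂ = 1 / (1 + [H⁺]/K2 + [H⁺]²/(K1K2)) = 1 / (1 + 10^+1.56 + 10^-0.12)
   = 1 / (1 + 36.308 + 0.75858) = 1/38.066 = 0.02627
[CO3²⁻] = α₂ × DIC = 0.02627 × 2.19 = 0.05753 mmol/kg
Ksp = 10^(−6.32) = 4.786×10^-7
Ω = [Ca²⁺][CO3²⁻]/Ksp = (10.4×10^-3)(5.753×10^-5) / 4.786×10^-7 = 1.25

Ω = 1.25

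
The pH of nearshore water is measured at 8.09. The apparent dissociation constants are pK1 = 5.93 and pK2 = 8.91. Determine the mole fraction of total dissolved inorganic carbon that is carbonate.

α₂ = 0.131

α₂ = 1 / (1 + [H⁺]/K2 + [H⁺]²/(K1K2)) = 1 / (1 + 10^+0.82 + 10^-1.34)
   = 1 / (1 + 6.6069 + 0.045709) = 1/7.6526 = 0.1307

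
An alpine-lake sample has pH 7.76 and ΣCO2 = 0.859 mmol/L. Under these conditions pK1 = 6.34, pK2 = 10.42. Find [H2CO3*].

[CO2*] = 0.0314 mmol/L

α₀ = 1 / (1 + K1/[H⁺] + K1K2/[H⁺]²) = 1 / (1 + 10^+1.42 + 10^-1.24)
   = 1 / (1 + 26.303 + 0.057544) = 1/27.360 = 0.03655
[CO2*] = α₀ × DIC = 0.03655 × 0.859 = 0.0314 mmol/L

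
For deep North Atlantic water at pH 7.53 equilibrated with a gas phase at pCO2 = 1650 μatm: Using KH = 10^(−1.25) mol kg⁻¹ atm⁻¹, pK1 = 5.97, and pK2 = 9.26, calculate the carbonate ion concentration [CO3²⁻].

[CO3²⁻] = 0.0627 mmol/kg

[CO2*] = KH · pCO2 = 10^(−1.25) × 1650×10^-6 = 9.279×10^-5 mol/kg
α₀ = 1/(1 + K1/[H⁺] + K1K2/[H⁺]²) = 1/(1 + 10^+1.56 + 10^-0.17) = 0.02633
DIC = [CO2*]/α₀ = 9.279×10^-5 / 0.02633 = 3.524 mmol/kg
[CO3²⁻] = α₂·DIC; α₂ = 0.01780, so [CO3²⁻] = 0.01780 × 3.524 = 0.0627 mmol/kg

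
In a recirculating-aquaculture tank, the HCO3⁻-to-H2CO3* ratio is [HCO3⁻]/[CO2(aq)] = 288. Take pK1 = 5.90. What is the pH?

pH = 8.36

From K1 = [H⁺][HCO3⁻]/[CO2(aq)]:  pH = pK1 + log₁₀([HCO3⁻]/[CO2(aq)])
log₁₀(288) = +2.459
pH = 5.90 + (+2.459) = 8.36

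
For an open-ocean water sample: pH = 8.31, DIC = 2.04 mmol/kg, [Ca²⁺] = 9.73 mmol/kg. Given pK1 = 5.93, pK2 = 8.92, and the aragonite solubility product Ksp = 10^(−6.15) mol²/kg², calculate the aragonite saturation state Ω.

Ω = 5.51

α₂ = 1 / (1 + [H⁺]/K2 + [H⁺]²/(K1K2)) = 1 / (1 + 10^+0.61 + 10^-1.77)
   = 1 / (1 + 4.0738 + 0.016982) = 1/5.0908 = 0.1964
[CO3²⁻] = α₂ × DIC = 0.1964 × 2.04 = 0.4007 mmol/kg
Ksp = 10^(−6.15) = 7.079×10^-7
Ω = [Ca²⁺][CO3²⁻]/Ksp = (9.73×10^-3)(4.007×10^-4) / 7.079×10^-7 = 5.51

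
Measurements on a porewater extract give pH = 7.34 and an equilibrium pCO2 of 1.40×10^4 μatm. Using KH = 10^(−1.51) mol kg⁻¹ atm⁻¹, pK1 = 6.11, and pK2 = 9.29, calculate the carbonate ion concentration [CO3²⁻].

[CO3²⁻] = 0.0824 mmol/kg

[CO2*] = KH · pCO2 = 10^(−1.51) × 1.40×10^4×10^-6 = 4.326×10^-4 mol/kg
α₀ = 1/(1 + K1/[H⁺] + K1K2/[H⁺]²) = 1/(1 + 10^+1.23 + 10^-0.72) = 0.05503
DIC = [CO2*]/α₀ = 4.326×10^-4 / 0.05503 = 7.862 mmol/kg
[CO3²⁻] = α₂·DIC; α₂ = 0.01049, so [CO3²⁻] = 0.01049 × 7.862 = 0.0824 mmol/kg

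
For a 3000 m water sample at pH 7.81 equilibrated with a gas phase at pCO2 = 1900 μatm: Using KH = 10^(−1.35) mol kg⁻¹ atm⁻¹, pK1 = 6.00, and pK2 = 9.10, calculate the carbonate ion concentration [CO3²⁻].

[CO3²⁻] = 0.281 mmol/kg

[CO2*] = KH · pCO2 = 10^(−1.35) × 1900×10^-6 = 8.487×10^-5 mol/kg
α₀ = 1/(1 + K1/[H⁺] + K1K2/[H⁺]²) = 1/(1 + 10^+1.81 + 10^+0.52) = 0.01452
DIC = [CO2*]/α₀ = 8.487×10^-5 / 0.01452 = 5.846 mmol/kg
[CO3²⁻] = α₂·DIC; α₂ = 0.04808, so [CO3²⁻] = 0.04808 × 5.846 = 0.281 mmol/kg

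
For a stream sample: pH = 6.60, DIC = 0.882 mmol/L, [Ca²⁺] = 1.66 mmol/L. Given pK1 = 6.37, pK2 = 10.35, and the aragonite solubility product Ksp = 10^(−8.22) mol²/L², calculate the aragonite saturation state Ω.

Ω = 0.0272

α₂ = 1 / (1 + [H⁺]/K2 + [H⁺]²/(K1K2)) = 1 / (1 + 10^+3.75 + 10^+3.52)
   = 1 / (1 + 5623.4 + 3311.3) = 1/8935.7 = 0.0001119
[CO3²⁻] = α₂ × DIC = 0.0001119 × 0.882 = 9.870×10^-5 mmol/L = 0.09870 μmol/L
Ksp = 10^(−8.22) = 6.026×10^-9
Ω = [Ca²⁺][CO3²⁻]/Ksp = (1.66×10^-3)(9.870×10^-8) / 6.026×10^-9 = 0.0272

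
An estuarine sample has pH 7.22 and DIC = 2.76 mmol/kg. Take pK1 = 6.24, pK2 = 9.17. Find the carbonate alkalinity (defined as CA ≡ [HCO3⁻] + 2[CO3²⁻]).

CA = [HCO3⁻] + 2[CO3²⁻] = (α₁ + 2α₂)·DIC
At pH 7.22: [H⁺]/K1 = 10^-0.98 = 0.10471, K2/[H⁺] = 10^-1.95 = 0.011220
α₁ = 1/(1 + 0.10471 + 0.011220) = 1/1.1159 = 0.8961; α₂ = α₁·K2/[H⁺] = 0.01005
α₁ + 2α₂ = 0.9162
CA = 0.9162 × 2.76 = 2.53 mmol/kg

CA = 2.53 mmol/kg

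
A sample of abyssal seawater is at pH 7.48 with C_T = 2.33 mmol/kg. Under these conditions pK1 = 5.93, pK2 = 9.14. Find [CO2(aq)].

α₀ = 1 / (1 + K1/[H⁺] + K1K2/[H⁺]²) = 1 / (1 + 10^+1.55 + 10^-0.11)
   = 1 / (1 + 35.481 + 0.77625) = 1/37.258 = 0.02684
[CO2*] = α₀ × DIC = 0.02684 × 2.33 = 0.0625 mmol/kg

[CO2*] = 0.0625 mmol/kg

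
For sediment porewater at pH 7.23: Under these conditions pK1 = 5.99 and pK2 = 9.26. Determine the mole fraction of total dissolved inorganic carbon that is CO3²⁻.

α₂ = 0.00875

α₂ = 1 / (1 + [H⁺]/K2 + [H⁺]²/(K1K2)) = 1 / (1 + 10^+2.03 + 10^+0.79)
   = 1 / (1 + 107.15 + 6.1660) = 1/114.32 = 0.008748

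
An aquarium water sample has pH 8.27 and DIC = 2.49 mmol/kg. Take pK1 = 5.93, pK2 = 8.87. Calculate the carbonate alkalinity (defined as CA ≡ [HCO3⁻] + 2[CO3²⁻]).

CA = 2.98 mmol/kg

CA = [HCO3⁻] + 2[CO3²⁻] = (α₁ + 2α₂)·DIC
At pH 8.27: [H⁺]/K1 = 10^-2.34 = 0.0045709, K2/[H⁺] = 10^-0.60 = 0.25119
α₁ = 1/(1 + 0.0045709 + 0.25119) = 1/1.2558 = 0.7963; α₂ = α₁·K2/[H⁺] = 0.2000
α₁ + 2α₂ = 1.1964
CA = 1.1964 × 2.49 = 2.98 mmol/kg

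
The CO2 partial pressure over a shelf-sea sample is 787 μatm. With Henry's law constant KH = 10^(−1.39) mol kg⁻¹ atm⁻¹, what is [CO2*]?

KH = 10^(−1.39) = 4.074×10^-2 mol kg⁻¹ atm⁻¹
[CO2*] = KH · pCO2 = 4.074×10^-2 × 787×10^-6 atm = 3.21×10^-5 mol/kg

[CO2*] = 32.1 μmol/kg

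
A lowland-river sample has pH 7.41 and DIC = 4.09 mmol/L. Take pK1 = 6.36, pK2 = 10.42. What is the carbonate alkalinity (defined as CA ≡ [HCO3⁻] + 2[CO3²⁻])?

CA = [HCO3⁻] + 2[CO3²⁻] = (α₁ + 2α₂)·DIC
At pH 7.41: [H⁺]/K1 = 10^-1.05 = 0.089125, K2/[H⁺] = 10^-3.01 = 0.00097724
α₁ = 1/(1 + 0.089125 + 0.00097724) = 1/1.0901 = 0.9173; α₂ = α₁·K2/[H⁺] = 0.0008965
α₁ + 2α₂ = 0.9191
CA = 0.9191 × 4.09 = 3.76 mmol/L

CA = 3.76 mmol/L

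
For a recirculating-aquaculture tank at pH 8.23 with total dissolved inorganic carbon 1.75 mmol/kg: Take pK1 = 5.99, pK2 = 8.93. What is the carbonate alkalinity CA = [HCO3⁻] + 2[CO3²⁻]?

CA = 2.03 mmol/kg

CA = [HCO3⁻] + 2[CO3²⁻] = (α₁ + 2α₂)·DIC
At pH 8.23: [H⁺]/K1 = 10^-2.24 = 0.0057544, K2/[H⁺] = 10^-0.70 = 0.19953
α₁ = 1/(1 + 0.0057544 + 0.19953) = 1/1.2053 = 0.8297; α₂ = α₁·K2/[H⁺] = 0.1655
α₁ + 2α₂ = 1.1608
CA = 1.1608 × 1.75 = 2.03 mmol/kg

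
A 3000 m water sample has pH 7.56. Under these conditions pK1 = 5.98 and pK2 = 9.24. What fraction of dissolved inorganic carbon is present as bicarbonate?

α₁ = 1 / (1 + [H⁺]/K1 + K2/[H⁺]) = 1 / (1 + 10^-1.58 + 10^-1.68)
   = 1 / (1 + 0.026303 + 0.020893) = 1/1.0472 = 0.9549

α₁ = 0.955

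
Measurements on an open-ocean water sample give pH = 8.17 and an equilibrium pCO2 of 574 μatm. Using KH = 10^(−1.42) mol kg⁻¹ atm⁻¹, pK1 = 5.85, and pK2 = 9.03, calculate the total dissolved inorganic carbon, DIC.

DIC = 5.21 mmol/kg

[CO2*] = KH · pCO2 = 10^(−1.42) × 574×10^-6 = 2.182×10^-5 mol/kg
α₀ = 1/(1 + K1/[H⁺] + K1K2/[H⁺]²) = 1/(1 + 10^+2.32 + 10^+1.46) = 0.004188
DIC = [CO2*]/α₀ = 2.182×10^-5 / 0.004188 = 5.21 mmol/kg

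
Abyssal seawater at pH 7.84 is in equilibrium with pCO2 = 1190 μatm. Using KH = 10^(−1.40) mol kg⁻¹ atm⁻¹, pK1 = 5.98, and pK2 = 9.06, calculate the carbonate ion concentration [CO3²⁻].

[CO3²⁻] = 0.207 mmol/kg

[CO2*] = KH · pCO2 = 10^(−1.40) × 1190×10^-6 = 4.737×10^-5 mol/kg
α₀ = 1/(1 + K1/[H⁺] + K1K2/[H⁺]²) = 1/(1 + 10^+1.86 + 10^+0.64) = 0.01285
DIC = [CO2*]/α₀ = 4.737×10^-5 / 0.01285 = 3.686 mmol/kg
[CO3²⁻] = α₂·DIC; α₂ = 0.05610, so [CO3²⁻] = 0.05610 × 3.686 = 0.207 mmol/kg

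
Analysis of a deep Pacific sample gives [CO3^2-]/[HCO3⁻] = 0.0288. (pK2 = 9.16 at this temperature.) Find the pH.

From K2 = [H⁺][CO3^2-]/[HCO3⁻]:  pH = pK2 + log₁₀([CO3^2-]/[HCO3⁻])
log₁₀(0.0288) = -1.541
pH = 9.16 + (-1.541) = 7.62

pH = 7.62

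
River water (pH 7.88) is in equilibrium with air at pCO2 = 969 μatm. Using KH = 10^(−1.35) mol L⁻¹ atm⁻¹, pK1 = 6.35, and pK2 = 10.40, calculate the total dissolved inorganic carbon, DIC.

DIC = 1.51 mmol/L

[CO2*] = KH · pCO2 = 10^(−1.35) × 969×10^-6 = 4.328×10^-5 mol/L
α₀ = 1/(1 + K1/[H⁺] + K1K2/[H⁺]²) = 1/(1 + 10^+1.53 + 10^-0.99) = 0.02858
DIC = [CO2*]/α₀ = 4.328×10^-5 / 0.02858 = 1.51 mmol/L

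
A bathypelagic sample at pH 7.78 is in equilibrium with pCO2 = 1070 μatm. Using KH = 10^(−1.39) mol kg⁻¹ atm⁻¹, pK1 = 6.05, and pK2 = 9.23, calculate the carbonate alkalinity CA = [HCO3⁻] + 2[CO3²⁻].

[CO2*] = KH · pCO2 = 10^(−1.39) × 1070×10^-6 = 4.359×10^-5 mol/kg
α₀ = 1/(1 + K1/[H⁺] + K1K2/[H⁺]²) = 1/(1 + 10^+1.73 + 10^+0.28) = 0.01767
DIC = [CO2*]/α₀ = 4.359×10^-5 / 0.01767 = 2.468 mmol/kg
CA = (α₁ + 2α₂)·DIC = (0.9487 + 2×0.03366) × 2.468 = 2.51 mmol/kg

CA = 2.51 mmol/kg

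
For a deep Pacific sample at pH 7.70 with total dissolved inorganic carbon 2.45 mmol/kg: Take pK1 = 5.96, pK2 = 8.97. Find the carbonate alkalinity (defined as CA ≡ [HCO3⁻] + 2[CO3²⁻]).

CA = [HCO3⁻] + 2[CO3²⁻] = (α₁ + 2α₂)·DIC
At pH 7.70: [H⁺]/K1 = 10^-1.74 = 0.018197, K2/[H⁺] = 10^-1.27 = 0.053703
α₁ = 1/(1 + 0.018197 + 0.053703) = 1/1.0719 = 0.9329; α₂ = α₁·K2/[H⁺] = 0.05010
α₁ + 2α₂ = 1.0331
CA = 1.0331 × 2.45 = 2.53 mmol/kg

CA = 2.53 mmol/kg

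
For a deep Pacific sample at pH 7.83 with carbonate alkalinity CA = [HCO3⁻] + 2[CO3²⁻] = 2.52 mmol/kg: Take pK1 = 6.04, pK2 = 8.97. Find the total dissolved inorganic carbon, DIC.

CA = [HCO3⁻] + 2[CO3²⁻] = (α₁ + 2α₂)·DIC
At pH 7.83: [H⁺]/K1 = 10^-1.79 = 0.016218, K2/[H⁺] = 10^-1.14 = 0.072444
α₁ = 1/(1 + 0.016218 + 0.072444) = 1/1.0887 = 0.9186; α₂ = α₁·K2/[H⁺] = 0.06654
α₁ + 2α₂ = 1.0516
DIC = CA / (α₁ + 2α₂) = 2.52 / 1.0516 = 2.40 mmol/kg

DIC = 2.40 mmol/kg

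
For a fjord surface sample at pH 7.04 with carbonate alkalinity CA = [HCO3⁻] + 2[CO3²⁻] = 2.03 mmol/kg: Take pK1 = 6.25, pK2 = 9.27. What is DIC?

CA = [HCO3⁻] + 2[CO3²⁻] = (α₁ + 2α₂)·DIC
At pH 7.04: [H⁺]/K1 = 10^-0.79 = 0.16218, K2/[H⁺] = 10^-2.23 = 0.0058884
α₁ = 1/(1 + 0.16218 + 0.0058884) = 1/1.1681 = 0.8561; α₂ = α₁·K2/[H⁺] = 0.005041
α₁ + 2α₂ = 0.8662
DIC = CA / (α₁ + 2α₂) = 2.03 / 0.8662 = 2.34 mmol/kg

DIC = 2.34 mmol/kg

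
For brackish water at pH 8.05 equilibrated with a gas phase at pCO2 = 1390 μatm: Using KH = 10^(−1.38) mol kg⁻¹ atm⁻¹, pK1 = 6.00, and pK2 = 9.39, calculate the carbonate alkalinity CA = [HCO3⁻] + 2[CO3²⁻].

CA = 7.10 mmol/kg

[CO2*] = KH · pCO2 = 10^(−1.38) × 1390×10^-6 = 5.794×10^-5 mol/kg
α₀ = 1/(1 + K1/[H⁺] + K1K2/[H⁺]²) = 1/(1 + 10^+2.05 + 10^+0.71) = 0.008451
DIC = [CO2*]/α₀ = 5.794×10^-5 / 0.008451 = 6.857 mmol/kg
CA = (α₁ + 2α₂)·DIC = (0.9482 + 2×0.04334) × 6.857 = 7.10 mmol/kg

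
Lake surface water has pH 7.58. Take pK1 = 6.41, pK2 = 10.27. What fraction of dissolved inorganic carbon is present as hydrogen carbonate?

α₁ = 0.935

α₁ = 1 / (1 + [H⁺]/K1 + K2/[H⁺]) = 1 / (1 + 10^-1.17 + 10^-2.69)
   = 1 / (1 + 0.067608 + 0.0020417) = 1/1.0697 = 0.9349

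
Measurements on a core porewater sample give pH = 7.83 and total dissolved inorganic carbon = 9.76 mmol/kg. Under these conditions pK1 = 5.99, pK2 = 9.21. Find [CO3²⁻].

[CO3²⁻] = 0.385 mmol/kg

α₂ = 1 / (1 + [H⁺]/K2 + [H⁺]²/(K1K2)) = 1 / (1 + 10^+1.38 + 10^-0.46)
   = 1 / (1 + 23.988 + 0.34674) = 1/25.335 = 0.03947
[CO3²⁻] = α₂ × DIC = 0.03947 × 9.76 = 0.385 mmol/kg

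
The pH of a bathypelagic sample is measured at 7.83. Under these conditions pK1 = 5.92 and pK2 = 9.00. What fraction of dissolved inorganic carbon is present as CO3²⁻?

α₂ = 1 / (1 + [H⁺]/K2 + [H⁺]²/(K1K2)) = 1 / (1 + 10^+1.17 + 10^-0.74)
   = 1 / (1 + 14.791 + 0.18197) = 1/15.973 = 0.06261

α₂ = 0.0626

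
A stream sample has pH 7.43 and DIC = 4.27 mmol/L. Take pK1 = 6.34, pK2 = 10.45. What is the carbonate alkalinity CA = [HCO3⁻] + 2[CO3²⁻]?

CA = [HCO3⁻] + 2[CO3²⁻] = (α₁ + 2α₂)·DIC
At pH 7.43: [H⁺]/K1 = 10^-1.09 = 0.081283, K2/[H⁺] = 10^-3.02 = 0.00095499
α₁ = 1/(1 + 0.081283 + 0.00095499) = 1/1.0822 = 0.9240; α₂ = α₁·K2/[H⁺] = 0.0008824
α₁ + 2α₂ = 0.9258
CA = 0.9258 × 4.27 = 3.95 mmol/L

CA = 3.95 mmol/L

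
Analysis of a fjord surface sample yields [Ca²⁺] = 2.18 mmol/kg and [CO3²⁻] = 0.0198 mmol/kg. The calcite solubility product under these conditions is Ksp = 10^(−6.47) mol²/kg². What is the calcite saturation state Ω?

Ω = 0.127

Ksp = 10^(−6.47) = 3.388×10^-7
Ω = [Ca²⁺][CO3²⁻]/Ksp = (2.18×10^-3)(0.0198×10^-3) / 3.388×10^-7 = 0.127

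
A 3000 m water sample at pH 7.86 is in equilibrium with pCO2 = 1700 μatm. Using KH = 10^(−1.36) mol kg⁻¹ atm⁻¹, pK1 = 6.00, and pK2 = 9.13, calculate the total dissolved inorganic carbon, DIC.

[CO2*] = KH · pCO2 = 10^(−1.36) × 1700×10^-6 = 7.421×10^-5 mol/kg
α₀ = 1/(1 + K1/[H⁺] + K1K2/[H⁺]²) = 1/(1 + 10^+1.86 + 10^+0.59) = 0.01293
DIC = [CO2*]/α₀ = 7.421×10^-5 / 0.01293 = 5.74 mmol/kg

DIC = 5.74 mmol/kg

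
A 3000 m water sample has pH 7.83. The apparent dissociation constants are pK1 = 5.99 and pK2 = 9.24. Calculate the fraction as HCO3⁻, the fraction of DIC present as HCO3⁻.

α₁ = 0.949

α₁ = 1 / (1 + [H⁺]/K1 + K2/[H⁺]) = 1 / (1 + 10^-1.84 + 10^-1.41)
   = 1 / (1 + 0.014454 + 0.038905) = 1/1.0534 = 0.9493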